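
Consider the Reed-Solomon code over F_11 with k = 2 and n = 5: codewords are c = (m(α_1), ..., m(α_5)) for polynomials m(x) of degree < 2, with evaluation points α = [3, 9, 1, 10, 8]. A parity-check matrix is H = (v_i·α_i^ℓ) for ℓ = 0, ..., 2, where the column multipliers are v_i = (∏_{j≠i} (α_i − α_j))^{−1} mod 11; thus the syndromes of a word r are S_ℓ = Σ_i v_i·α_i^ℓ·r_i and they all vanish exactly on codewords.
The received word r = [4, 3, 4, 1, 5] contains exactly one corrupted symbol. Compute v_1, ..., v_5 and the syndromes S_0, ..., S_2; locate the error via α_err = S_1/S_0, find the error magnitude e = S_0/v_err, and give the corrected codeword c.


S = (1, 1, 1), error at position 3, error magnitude e = 7, c = [4, 3, 8, 1, 5].

Step 1: column multipliers v_i = (∏_{j≠i}(α_i − α_j))^{−1} mod 11.
  i = 1 (α = 3): (3−9)(3−1)(3−10)(3−8) = (−6)·2·(−7)·(−5) = −420 ≡ 9, so v_1 = 9^{−1} = 5 (mod 11).
  i = 2 (α = 9): (9−3)(9−1)(9−10)(9−8) = 6·8·(−1)·1 = −48 ≡ 7, so v_2 = 7^{−1} = 8 (mod 11).
  i = 3 (α = 1): (1−3)(1−9)(1−10)(1−8) = (−2)·(−8)·(−9)·(−7) = 1008 ≡ 7, so v_3 = 7^{−1} = 8 (mod 11).
  i = 4 (α = 10): (10−3)(10−9)(10−1)(10−8) = 7·1·9·2 = 126 ≡ 5, so v_4 = 5^{−1} = 9 (mod 11).
  i = 5 (α = 8): (8−3)(8−9)(8−1)(8−10) = 5·(−1)·7·(−2) = 70 ≡ 4, so v_5 = 4^{−1} = 3 (mod 11).
  v = [5, 8, 8, 9, 3].
Step 2: syndromes of r = [4, 3, 4, 1, 5] (all sums mod 11).
  S_0 = Σ v_i r_i = 5·4 + 8·3 + 8·4 + 9·1 + 3·5 = 100 ≡ 1.
  S_1 = Σ v_i α_i r_i = 5·3·4 + 8·9·3 + 8·1·4 + 9·10·1 + 3·8·5 = 518 ≡ 1.
  α_i^2 mod 11 = [9, 4, 1, 1, 9].
  S_2 = Σ v_i α_i^2 r_i = 5·9·4 + 8·4·3 + 8·1·4 + 9·1·1 + 3·9·5 = 452 ≡ 1.
  S = (1, 1, 1) ≠ 0, so r is not a codeword (an error is present).
Step 3: locate the error. For a single error e at position i, S_ℓ = v_i·e·α_i^ℓ, so α_err = S_1/S_0.
  S_0^{−1} = 1^{−1} = 1 (mod 11), so α_err = 1·1 = 1 ≡ 1 = α_3. Error position i = 3.
  Consistency check: S_2/S_1 = 1·1 = 1 ≡ 1 = α_err ✓ (single-error assumption holds).
Step 4: error magnitude e = S_0/v_3 = S_0·∏_{j≠3}(α_3 − α_j) = 1·7 = 7 ≡ 7 (mod 11).
Step 5: correct position 3: c_3 = r_3 − e = 4 − 7 ≡ 8 (mod 11). Hence c = [4, 3, 8, 1, 5].
  Check: interpolating c through the α_i gives m(x) = 10 + 9·x (degree < 2) with m(α_i) = c_i for every i, so c is indeed a codeword.


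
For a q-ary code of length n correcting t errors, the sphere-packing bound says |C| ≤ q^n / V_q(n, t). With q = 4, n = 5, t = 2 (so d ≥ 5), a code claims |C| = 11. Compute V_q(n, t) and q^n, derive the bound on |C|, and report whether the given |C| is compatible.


V_q(n, t) = 106, q^n = 1024, Hamming bound = 9, |C| = 11 > bound (violated).

Step 1: Compute V_q(n, t) = Σ_{j=0}^2 C(n, j) (q−1)^j.
  j = 0: C(5,0)·(3)^0 = 1·1 = 1.
  j = 1: C(5,1)·(3)^1 = 5·3 = 15.
  j = 2: C(5,2)·(3)^2 = 10·9 = 90.
  V_q(n, t) = 1 + 15 + 90 = 106.
Step 2: q^n = 4^5 = 1024.
Step 3: Hamming bound ⌊q^n / V_q(n,t)⌋ = ⌊1024/106⌋ = 9.
Step 4: Compare |C| = 11 to 9: violated.
The claimed |C| lies above the Hamming bound, so no 4-ary code of length 5 with d ≥ 5 can have 11 codewords.


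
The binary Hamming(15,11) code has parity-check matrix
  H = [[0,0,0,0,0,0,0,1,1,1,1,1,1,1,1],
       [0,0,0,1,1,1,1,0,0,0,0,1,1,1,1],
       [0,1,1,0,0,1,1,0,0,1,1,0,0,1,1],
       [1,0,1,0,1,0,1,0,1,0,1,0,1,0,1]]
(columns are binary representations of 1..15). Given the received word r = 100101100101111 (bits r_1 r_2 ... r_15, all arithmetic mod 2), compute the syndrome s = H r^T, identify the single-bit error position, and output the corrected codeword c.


s = (1, 1, 1, 0)^T, error position = 14, corrected codeword c = 100101100101101

Compute s = H r^T mod 2 one row at a time:
  s_1 = 0 + 0 + 1 + 0 + 1 + 1 + 1 + 1 = 5 ≡ 1 (mod 2).
  s_2 = 1 + 0 + 1 + 1 + 1 + 1 + 1 + 1 = 7 ≡ 1 (mod 2).
  s_3 = 0 + 0 + 1 + 1 + 1 + 0 + 1 + 1 = 5 ≡ 1 (mod 2).
  s_4 = 1 + 0 + 0 + 1 + 0 + 0 + 1 + 1 = 4 ≡ 0 (mod 2).
s = (1, 1, 1, 0)^T — this equals column 14 of H (binary 1110), so error is at position 14.
Correct: flip bit 14 of r = 100101100101111 to get c = 100101100101101.


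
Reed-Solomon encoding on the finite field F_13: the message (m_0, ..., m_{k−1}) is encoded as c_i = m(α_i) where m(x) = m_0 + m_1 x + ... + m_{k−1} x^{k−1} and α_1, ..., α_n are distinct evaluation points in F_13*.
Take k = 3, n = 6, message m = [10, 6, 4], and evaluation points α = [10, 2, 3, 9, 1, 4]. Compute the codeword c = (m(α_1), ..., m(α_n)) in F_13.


c = [2, 12, 12, 11, 7, 7]

Message polynomial: m(x) = 10 + 6·x + 4·x^2 (mod 13).
For each evaluation point α_i, compute m(α_i) mod 13:
  α_1 = 10: Horner steps 4 → 7 → 2, so m(10) = 2.
  α_2 = 2: Horner steps 4 → 1 → 12, so m(2) = 12.
  α_3 = 3: Horner steps 4 → 5 → 12, so m(3) = 12.
  α_4 = 9: Horner steps 4 → 3 → 11, so m(9) = 11.
  α_5 = 1: Horner steps 4 → 10 → 7, so m(1) = 7.
  α_6 = 4: Horner steps 4 → 9 → 7, so m(4) = 7.
Codeword c = [2, 12, 12, 11, 7, 7] ∈ F_13^6.


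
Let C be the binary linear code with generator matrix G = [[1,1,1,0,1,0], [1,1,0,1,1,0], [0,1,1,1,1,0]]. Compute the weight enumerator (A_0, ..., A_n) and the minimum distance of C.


Weight distribution: A_0 = 1, A_2 = 4, A_4 = 3. Minimum distance d = 2.

Enumerate all 2^3 = 8 messages m ∈ F_2^3.
For each, compute codeword c = mG in F_2^6, then tally its weight.
  m = 000 → c = 000000, weight = 0.
  m = 100 → c = 111010, weight = 4.
  m = 010 → c = 110110, weight = 4.
  m = 110 → c = 001100, weight = 2.
  m = 001 → c = 011110, weight = 4.
  m = 101 → c = 100100, weight = 2.
  m = 011 → c = 101000, weight = 2.
  m = 111 → c = 010010, weight = 2.
Tally weights:
  weight 0: 1 codewords.
  weight 2: 4 codewords.
  weight 4: 3 codewords.
Minimum distance d = smallest w > 0 with A_w > 0 = 2.
Sanity: Σ A_w = 8 = 2^3 = 8 ✓.


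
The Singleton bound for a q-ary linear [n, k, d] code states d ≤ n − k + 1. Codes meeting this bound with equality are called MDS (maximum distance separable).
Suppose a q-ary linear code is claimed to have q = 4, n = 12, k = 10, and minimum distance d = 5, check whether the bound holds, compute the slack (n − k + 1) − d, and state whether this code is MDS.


Singleton RHS = n − k + 1 = 3, slack = -2, bound violated (no such code; not MDS).

Singleton bound: d ≤ n − k + 1.
Here n = 12, k = 10, so n − k + 1 = 3.
Given d = 5, check d ≤ 3: NO.
Slack = (n − k + 1) − d = -2.
The slack is negative: d = 5 exceeds n − k + 1 = 3 by 2, so the Singleton bound is violated and no linear [12, 10, 5]_4 code can exist. In particular it is not MDS (MDS requires d = n − k + 1 exactly).
Description: the claimed parameters are [12, 10, 5]_4; such a code would be impossible (violates the Singleton bound).


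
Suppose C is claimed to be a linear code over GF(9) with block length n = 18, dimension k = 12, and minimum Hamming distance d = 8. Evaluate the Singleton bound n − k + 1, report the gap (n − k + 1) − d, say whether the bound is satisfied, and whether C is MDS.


Singleton RHS = n − k + 1 = 7, slack = -1, bound violated (no such code; not MDS).

Singleton bound: d ≤ n − k + 1.
Here n = 18, k = 12, so n − k + 1 = 7.
Given d = 8, check d ≤ 7: NO.
Slack = (n − k + 1) − d = -1.
The slack is negative: d = 8 exceeds n − k + 1 = 7 by 1, so the Singleton bound is violated and no linear [18, 12, 8]_9 code can exist. In particular it is not MDS (MDS requires d = n − k + 1 exactly).
Description: the claimed parameters are [18, 12, 8]_9; such a code would be impossible (violates the Singleton bound).


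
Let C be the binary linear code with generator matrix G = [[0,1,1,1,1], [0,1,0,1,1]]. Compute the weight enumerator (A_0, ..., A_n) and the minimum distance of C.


Weight distribution: A_0 = 1, A_1 = 1, A_3 = 1, A_4 = 1. Minimum distance d = 1.

Enumerate all 2^2 = 4 messages m ∈ F_2^2.
For each, compute codeword c = mG in F_2^5, then tally its weight.
  m = 00 → c = 00000, weight = 0.
  m = 10 → c = 01111, weight = 4.
  m = 01 → c = 01011, weight = 3.
  m = 11 → c = 00100, weight = 1.
Tally weights:
  weight 0: 1 codewords.
  weight 1: 1 codewords.
  weight 3: 1 codewords.
  weight 4: 1 codewords.
Minimum distance d = smallest w > 0 with A_w > 0 = 1.
Sanity: Σ A_w = 4 = 2^2 = 4 ✓.


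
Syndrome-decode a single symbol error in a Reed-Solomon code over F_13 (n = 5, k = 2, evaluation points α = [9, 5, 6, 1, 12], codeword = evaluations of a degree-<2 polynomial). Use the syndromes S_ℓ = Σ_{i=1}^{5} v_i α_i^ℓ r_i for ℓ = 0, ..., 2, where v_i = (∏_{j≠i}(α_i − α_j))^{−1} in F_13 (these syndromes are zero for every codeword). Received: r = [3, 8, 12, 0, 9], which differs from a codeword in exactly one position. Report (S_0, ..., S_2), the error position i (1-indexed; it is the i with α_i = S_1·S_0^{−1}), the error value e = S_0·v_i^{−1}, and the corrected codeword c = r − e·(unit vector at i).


S = (11, 1, 6), error at position 3, error magnitude e = 2, c = [3, 8, 10, 0, 9].

Step 1: column multipliers v_i = (∏_{j≠i}(α_i − α_j))^{−1} mod 13.
  i = 1 (α = 9): (9−5)(9−6)(9−1)(9−12) = 4·3·8·(−3) = −288 ≡ 11, so v_1 = 11^{−1} = 6 (mod 13).
  i = 2 (α = 5): (5−9)(5−6)(5−1)(5−12) = (−4)·(−1)·4·(−7) = −112 ≡ 5, so v_2 = 5^{−1} = 8 (mod 13).
  i = 3 (α = 6): (6−9)(6−5)(6−1)(6−12) = (−3)·1·5·(−6) = 90 ≡ 12, so v_3 = 12^{−1} = 12 (mod 13).
  i = 4 (α = 1): (1−9)(1−5)(1−6)(1−12) = (−8)·(−4)·(−5)·(−11) = 1760 ≡ 5, so v_4 = 5^{−1} = 8 (mod 13).
  i = 5 (α = 12): (12−9)(12−5)(12−6)(12−1) = 3·7·6·11 = 1386 ≡ 8, so v_5 = 8^{−1} = 5 (mod 13).
  v = [6, 8, 12, 8, 5].
Step 2: syndromes of r = [3, 8, 12, 0, 9] (all sums mod 13).
  S_0 = Σ v_i r_i = 6·3 + 8·8 + 12·12 + 8·0 + 5·9 = 271 ≡ 11.
  S_1 = Σ v_i α_i r_i = 6·9·3 + 8·5·8 + 12·6·12 + 8·1·0 + 5·12·9 = 1886 ≡ 1.
  α_i^2 mod 13 = [3, 12, 10, 1, 1].
  S_2 = Σ v_i α_i^2 r_i = 6·3·3 + 8·12·8 + 12·10·12 + 8·1·0 + 5·1·9 = 2307 ≡ 6.
  S = (11, 1, 6) ≠ 0, so r is not a codeword (an error is present).
Step 3: locate the error. For a single error e at position i, S_ℓ = v_i·e·α_i^ℓ, so α_err = S_1/S_0.
  S_0^{−1} = 11^{−1} = 6 (mod 13), so α_err = 1·6 = 6 ≡ 6 = α_3. Error position i = 3.
  Consistency check: S_2/S_1 = 6·1 = 6 ≡ 6 = α_err ✓ (single-error assumption holds).
Step 4: error magnitude e = S_0/v_3 = S_0·∏_{j≠3}(α_3 − α_j) = 11·12 = 132 ≡ 2 (mod 13).
Step 5: correct position 3: c_3 = r_3 − e = 12 − 2 ≡ 10 (mod 13). Hence c = [3, 8, 10, 0, 9].
  Check: interpolating c through the α_i gives m(x) = 11 + 2·x (degree < 2) with m(α_i) = c_i for every i, so c is indeed a codeword.


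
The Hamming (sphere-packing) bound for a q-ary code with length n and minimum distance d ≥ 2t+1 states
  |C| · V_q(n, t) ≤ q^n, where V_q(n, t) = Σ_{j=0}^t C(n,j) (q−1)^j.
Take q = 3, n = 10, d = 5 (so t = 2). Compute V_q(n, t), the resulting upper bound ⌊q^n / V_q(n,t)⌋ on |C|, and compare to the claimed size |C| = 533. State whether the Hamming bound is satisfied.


V_q(n, t) = 201, q^n = 59049, Hamming bound = 293, |C| = 533 > bound (violated).

Step 1: Compute V_q(n, t) = Σ_{j=0}^2 C(n, j) (q−1)^j.
  j = 0: C(10,0)·(2)^0 = 1·1 = 1.
  j = 1: C(10,1)·(2)^1 = 10·2 = 20.
  j = 2: C(10,2)·(2)^2 = 45·4 = 180.
  V_q(n, t) = 1 + 20 + 180 = 201.
Step 2: q^n = 3^10 = 59049.
Step 3: Hamming bound ⌊q^n / V_q(n,t)⌋ = ⌊59049/201⌋ = 293.
Step 4: Compare |C| = 533 to 293: violated.
The claimed |C| lies above the Hamming bound, so no 3-ary code of length 10 with d ≥ 5 can have 533 codewords.


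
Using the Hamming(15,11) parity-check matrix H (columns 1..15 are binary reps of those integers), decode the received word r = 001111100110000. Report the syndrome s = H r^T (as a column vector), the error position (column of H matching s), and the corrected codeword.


s = (0, 0, 1, 0)^T, error position = 2, corrected codeword c = 011111100110000

Compute s = H r^T mod 2 one row at a time:
  s_1 = 0 + 0 + 1 + 1 + 0 + 0 + 0 + 0 = 2 ≡ 0 (mod 2).
  s_2 = 1 + 1 + 1 + 1 + 0 + 0 + 0 + 0 = 4 ≡ 0 (mod 2).
  s_3 = 0 + 1 + 1 + 1 + 1 + 1 + 0 + 0 = 5 ≡ 1 (mod 2).
  s_4 = 0 + 1 + 1 + 1 + 0 + 1 + 0 + 0 = 4 ≡ 0 (mod 2).
s = (0, 0, 1, 0)^T — this equals column 2 of H (binary 0010), so error is at position 2.
Correct: flip bit 2 of r = 001111100110000 to get c = 011111100110000.


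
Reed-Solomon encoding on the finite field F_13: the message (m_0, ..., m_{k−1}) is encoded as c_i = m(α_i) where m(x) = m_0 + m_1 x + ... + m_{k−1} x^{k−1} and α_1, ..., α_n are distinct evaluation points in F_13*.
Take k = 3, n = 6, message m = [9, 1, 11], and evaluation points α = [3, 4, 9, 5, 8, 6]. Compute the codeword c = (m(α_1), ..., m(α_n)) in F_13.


c = [7, 7, 12, 3, 6, 8]

Message polynomial: m(x) = 9 + 1·x + 11·x^2 (mod 13).
For each evaluation point α_i, compute m(α_i) mod 13:
  α_1 = 3: Horner steps 11 → 8 → 7, so m(3) = 7.
  α_2 = 4: Horner steps 11 → 6 → 7, so m(4) = 7.
  α_3 = 9: Horner steps 11 → 9 → 12, so m(9) = 12.
  α_4 = 5: Horner steps 11 → 4 → 3, so m(5) = 3.
  α_5 = 8: Horner steps 11 → 11 → 6, so m(8) = 6.
  α_6 = 6: Horner steps 11 → 2 → 8, so m(6) = 8.
Codeword c = [7, 7, 12, 3, 6, 8] ∈ F_13^6.


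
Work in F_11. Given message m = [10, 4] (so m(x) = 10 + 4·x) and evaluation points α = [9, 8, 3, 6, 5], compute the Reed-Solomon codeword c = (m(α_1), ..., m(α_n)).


c = [2, 9, 0, 1, 8]

Message polynomial: m(x) = 10 + 4·x (mod 11).
For each evaluation point α_i, compute m(α_i) mod 11:
  α_1 = 9: Horner steps 4 → 2, so m(9) = 2.
  α_2 = 8: Horner steps 4 → 9, so m(8) = 9.
  α_3 = 3: Horner steps 4 → 0, so m(3) = 0.
  α_4 = 6: Horner steps 4 → 1, so m(6) = 1.
  α_5 = 5: Horner steps 4 → 8, so m(5) = 8.
Codeword c = [2, 9, 0, 1, 8] ∈ F_11^5.


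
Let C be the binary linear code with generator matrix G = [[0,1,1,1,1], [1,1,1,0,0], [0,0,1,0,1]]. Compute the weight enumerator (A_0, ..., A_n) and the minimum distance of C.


Weight distribution: A_0 = 1, A_2 = 2, A_3 = 4, A_4 = 1. Minimum distance d = 2.

Enumerate all 2^3 = 8 messages m ∈ F_2^3.
For each, compute codeword c = mG in F_2^5, then tally its weight.
  m = 000 → c = 00000, weight = 0.
  m = 100 → c = 01111, weight = 4.
  m = 010 → c = 11100, weight = 3.
  m = 110 → c = 10011, weight = 3.
  m = 001 → c = 00101, weight = 2.
  m = 101 → c = 01010, weight = 2.
  m = 011 → c = 11001, weight = 3.
  m = 111 → c = 10110, weight = 3.
Tally weights:
  weight 0: 1 codewords.
  weight 2: 2 codewords.
  weight 3: 4 codewords.
  weight 4: 1 codewords.
Minimum distance d = smallest w > 0 with A_w > 0 = 2.
Sanity: Σ A_w = 8 = 2^3 = 8 ✓.


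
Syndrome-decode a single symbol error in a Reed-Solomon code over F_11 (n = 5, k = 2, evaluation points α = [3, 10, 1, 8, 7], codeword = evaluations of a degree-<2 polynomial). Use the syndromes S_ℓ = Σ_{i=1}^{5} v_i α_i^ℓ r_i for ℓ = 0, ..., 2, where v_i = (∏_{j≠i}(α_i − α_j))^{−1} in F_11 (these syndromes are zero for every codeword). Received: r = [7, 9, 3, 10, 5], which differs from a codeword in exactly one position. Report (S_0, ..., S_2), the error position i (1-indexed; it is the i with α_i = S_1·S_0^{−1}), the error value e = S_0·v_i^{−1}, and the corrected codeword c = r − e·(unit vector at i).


S = (9, 9, 9), error at position 3, error magnitude e = 6, c = [7, 9, 8, 10, 5].

Step 1: column multipliers v_i = (∏_{j≠i}(α_i − α_j))^{−1} mod 11.
  i = 1 (α = 3): (3−10)(3−1)(3−8)(3−7) = (−7)·2·(−5)·(−4) = −280 ≡ 6, so v_1 = 6^{−1} = 2 (mod 11).
  i = 2 (α = 10): (10−3)(10−1)(10−8)(10−7) = 7·9·2·3 = 378 ≡ 4, so v_2 = 4^{−1} = 3 (mod 11).
  i = 3 (α = 1): (1−3)(1−10)(1−8)(1−7) = (−2)·(−9)·(−7)·(−6) = 756 ≡ 8, so v_3 = 8^{−1} = 7 (mod 11).
  i = 4 (α = 8): (8−3)(8−10)(8−1)(8−7) = 5·(−2)·7·1 = −70 ≡ 7, so v_4 = 7^{−1} = 8 (mod 11).
  i = 5 (α = 7): (7−3)(7−10)(7−1)(7−8) = 4·(−3)·6·(−1) = 72 ≡ 6, so v_5 = 6^{−1} = 2 (mod 11).
  v = [2, 3, 7, 8, 2].
Step 2: syndromes of r = [7, 9, 3, 10, 5] (all sums mod 11).
  S_0 = Σ v_i r_i = 2·7 + 3·9 + 7·3 + 8·10 + 2·5 = 152 ≡ 9.
  S_1 = Σ v_i α_i r_i = 2·3·7 + 3·10·9 + 7·1·3 + 8·8·10 + 2·7·5 = 1043 ≡ 9.
  α_i^2 mod 11 = [9, 1, 1, 9, 5].
  S_2 = Σ v_i α_i^2 r_i = 2·9·7 + 3·1·9 + 7·1·3 + 8·9·10 + 2·5·5 = 944 ≡ 9.
  S = (9, 9, 9) ≠ 0, so r is not a codeword (an error is present).
Step 3: locate the error. For a single error e at position i, S_ℓ = v_i·e·α_i^ℓ, so α_err = S_1/S_0.
  S_0^{−1} = 9^{−1} = 5 (mod 11), so α_err = 9·5 = 45 ≡ 1 = α_3. Error position i = 3.
  Consistency check: S_2/S_1 = 9·5 = 45 ≡ 1 = α_err ✓ (single-error assumption holds).
Step 4: error magnitude e = S_0/v_3 = S_0·∏_{j≠3}(α_3 − α_j) = 9·8 = 72 ≡ 6 (mod 11).
Step 5: correct position 3: c_3 = r_3 − e = 3 − 6 ≡ 8 (mod 11). Hence c = [7, 9, 8, 10, 5].
  Check: interpolating c through the α_i gives m(x) = 3 + 5·x (degree < 2) with m(α_i) = c_i for every i, so c is indeed a codeword.


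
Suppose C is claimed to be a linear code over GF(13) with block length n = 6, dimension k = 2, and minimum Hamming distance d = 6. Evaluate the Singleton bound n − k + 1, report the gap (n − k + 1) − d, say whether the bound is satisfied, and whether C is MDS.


Singleton RHS = n − k + 1 = 5, slack = -1, bound violated (no such code; not MDS).

Singleton bound: d ≤ n − k + 1.
Here n = 6, k = 2, so n − k + 1 = 5.
Given d = 6, check d ≤ 5: NO.
Slack = (n − k + 1) − d = -1.
The slack is negative: d = 6 exceeds n − k + 1 = 5 by 1, so the Singleton bound is violated and no linear [6, 2, 6]_13 code can exist. In particular it is not MDS (MDS requires d = n − k + 1 exactly).
Description: the claimed parameters are [6, 2, 6]_13; such a code would be impossible (violates the Singleton bound).


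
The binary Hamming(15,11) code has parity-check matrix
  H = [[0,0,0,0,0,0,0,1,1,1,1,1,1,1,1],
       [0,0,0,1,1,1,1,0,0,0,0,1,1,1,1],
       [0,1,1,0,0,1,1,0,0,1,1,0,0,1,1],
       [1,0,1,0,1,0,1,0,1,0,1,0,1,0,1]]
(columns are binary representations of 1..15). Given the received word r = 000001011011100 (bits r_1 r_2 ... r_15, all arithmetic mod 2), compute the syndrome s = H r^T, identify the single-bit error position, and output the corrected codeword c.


s = (1, 1, 0, 1)^T, error position = 13, corrected codeword c = 000001011011000

Compute s = H r^T mod 2 one row at a time:
  s_1 = 1 + 1 + 0 + 1 + 1 + 1 + 0 + 0 = 5 ≡ 1 (mod 2).
  s_2 = 0 + 0 + 1 + 0 + 1 + 1 + 0 + 0 = 3 ≡ 1 (mod 2).
  s_3 = 0 + 0 + 1 + 0 + 0 + 1 + 0 + 0 = 2 ≡ 0 (mod 2).
  s_4 = 0 + 0 + 0 + 0 + 1 + 1 + 1 + 0 = 3 ≡ 1 (mod 2).
s = (1, 1, 0, 1)^T — this equals column 13 of H (binary 1101), so error is at position 13.
Correct: flip bit 13 of r = 000001011011100 to get c = 000001011011000.


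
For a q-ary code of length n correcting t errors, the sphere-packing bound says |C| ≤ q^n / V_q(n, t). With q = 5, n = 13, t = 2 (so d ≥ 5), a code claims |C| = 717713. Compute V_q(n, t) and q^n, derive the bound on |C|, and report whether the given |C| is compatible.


V_q(n, t) = 1301, q^n = 1220703125, Hamming bound = 938280, |C| = 717713 ≤ bound (satisfied).

Step 1: Compute V_q(n, t) = Σ_{j=0}^2 C(n, j) (q−1)^j.
  j = 0: C(13,0)·(4)^0 = 1·1 = 1.
  j = 1: C(13,1)·(4)^1 = 13·4 = 52.
  j = 2: C(13,2)·(4)^2 = 78·16 = 1248.
  V_q(n, t) = 1 + 52 + 1248 = 1301.
Step 2: q^n = 5^13 = 1220703125.
Step 3: Hamming bound ⌊q^n / V_q(n,t)⌋ = ⌊1220703125/1301⌋ = 938280.
Step 4: Compare |C| = 717713 to 938280: satisfied.
The claimed |C| lies below the Hamming bound.


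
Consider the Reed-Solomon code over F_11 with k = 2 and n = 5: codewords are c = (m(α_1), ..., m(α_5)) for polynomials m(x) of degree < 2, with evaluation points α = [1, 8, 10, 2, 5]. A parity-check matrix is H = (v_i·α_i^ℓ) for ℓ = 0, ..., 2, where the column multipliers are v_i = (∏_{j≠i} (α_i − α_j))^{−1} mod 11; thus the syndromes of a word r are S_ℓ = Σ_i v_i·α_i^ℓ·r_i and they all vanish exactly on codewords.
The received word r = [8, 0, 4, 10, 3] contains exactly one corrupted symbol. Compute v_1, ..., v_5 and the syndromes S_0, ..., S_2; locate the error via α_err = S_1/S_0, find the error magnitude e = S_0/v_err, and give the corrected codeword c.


S = (5, 3, 4), error at position 5, error magnitude e = 9, c = [8, 0, 4, 10, 5].

Step 1: column multipliers v_i = (∏_{j≠i}(α_i − α_j))^{−1} mod 11.
  i = 1 (α = 1): (1−8)(1−10)(1−2)(1−5) = (−7)·(−9)·(−1)·(−4) = 252 ≡ 10, so v_1 = 10^{−1} = 10 (mod 11).
  i = 2 (α = 8): (8−1)(8−10)(8−2)(8−5) = 7·(−2)·6·3 = −252 ≡ 1, so v_2 = 1^{−1} = 1 (mod 11).
  i = 3 (α = 10): (10−1)(10−8)(10−2)(10−5) = 9·2·8·5 = 720 ≡ 5, so v_3 = 5^{−1} = 9 (mod 11).
  i = 4 (α = 2): (2−1)(2−8)(2−10)(2−5) = 1·(−6)·(−8)·(−3) = −144 ≡ 10, so v_4 = 10^{−1} = 10 (mod 11).
  i = 5 (α = 5): (5−1)(5−8)(5−10)(5−2) = 4·(−3)·(−5)·3 = 180 ≡ 4, so v_5 = 4^{−1} = 3 (mod 11).
  v = [10, 1, 9, 10, 3].
Step 2: syndromes of r = [8, 0, 4, 10, 3] (all sums mod 11).
  S_0 = Σ v_i r_i = 10·8 + 1·0 + 9·4 + 10·10 + 3·3 = 225 ≡ 5.
  S_1 = Σ v_i α_i r_i = 10·1·8 + 1·8·0 + 9·10·4 + 10·2·10 + 3·5·3 = 685 ≡ 3.
  α_i^2 mod 11 = [1, 9, 1, 4, 3].
  S_2 = Σ v_i α_i^2 r_i = 10·1·8 + 1·9·0 + 9·1·4 + 10·4·10 + 3·3·3 = 543 ≡ 4.
  S = (5, 3, 4) ≠ 0, so r is not a codeword (an error is present).
Step 3: locate the error. For a single error e at position i, S_ℓ = v_i·e·α_i^ℓ, so α_err = S_1/S_0.
  S_0^{−1} = 5^{−1} = 9 (mod 11), so α_err = 3·9 = 27 ≡ 5 = α_5. Error position i = 5.
  Consistency check: S_2/S_1 = 4·4 = 16 ≡ 5 = α_err ✓ (single-error assumption holds).
Step 4: error magnitude e = S_0/v_5 = S_0·∏_{j≠5}(α_5 − α_j) = 5·4 = 20 ≡ 9 (mod 11).
Step 5: correct position 5: c_5 = r_5 − e = 3 − 9 ≡ 5 (mod 11). Hence c = [8, 0, 4, 10, 5].
  Check: interpolating c through the α_i gives m(x) = 6 + 2·x (degree < 2) with m(α_i) = c_i for every i, so c is indeed a codeword.


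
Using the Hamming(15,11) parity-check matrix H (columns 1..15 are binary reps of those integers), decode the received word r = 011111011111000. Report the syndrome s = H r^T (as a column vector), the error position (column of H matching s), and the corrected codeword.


s = (1, 0, 1, 0)^T, error position = 10, corrected codeword c = 011111011011000

Compute s = H r^T mod 2 one row at a time:
  s_1 = 1 + 1 + 1 + 1 + 1 + 0 + 0 + 0 = 5 ≡ 1 (mod 2).
  s_2 = 1 + 1 + 1 + 0 + 1 + 0 + 0 + 0 = 4 ≡ 0 (mod 2).
  s_3 = 1 + 1 + 1 + 0 + 1 + 1 + 0 + 0 = 5 ≡ 1 (mod 2).
  s_4 = 0 + 1 + 1 + 0 + 1 + 1 + 0 + 0 = 4 ≡ 0 (mod 2).
s = (1, 0, 1, 0)^T — this equals column 10 of H (binary 1010), so error is at position 10.
Correct: flip bit 10 of r = 011111011111000 to get c = 011111011011000.


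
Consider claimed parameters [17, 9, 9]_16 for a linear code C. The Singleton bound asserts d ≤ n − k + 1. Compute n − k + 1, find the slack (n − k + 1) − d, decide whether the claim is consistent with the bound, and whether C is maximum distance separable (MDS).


Singleton RHS = n − k + 1 = 9, slack = 0, bound satisfied, MDS.

Singleton bound: d ≤ n − k + 1.
Here n = 17, k = 9, so n − k + 1 = 9.
Given d = 9, check d ≤ 9: YES.
Slack = (n − k + 1) − d = 0.
The code is MDS (slack = 0).
Description: the claimed parameters are [17, 9, 9]_16; such a code would be MDS (meets Singleton bound).


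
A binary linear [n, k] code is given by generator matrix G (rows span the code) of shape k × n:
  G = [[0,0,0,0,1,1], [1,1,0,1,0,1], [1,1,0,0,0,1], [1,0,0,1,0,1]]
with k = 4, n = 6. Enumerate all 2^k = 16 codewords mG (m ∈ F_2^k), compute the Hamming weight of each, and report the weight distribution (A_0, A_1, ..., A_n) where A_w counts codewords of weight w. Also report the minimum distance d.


Weight distribution: A_0 = 1, A_1 = 2, A_2 = 4, A_3 = 6, A_4 = 3. Minimum distance d = 1.

Enumerate all 2^4 = 16 messages m ∈ F_2^4.
For each, compute codeword c = mG in F_2^6, then tally its weight.
  m = 0000 → c = 000000, weight = 0.
  m = 1000 → c = 000011, weight = 2.
  m = 0100 → c = 110101, weight = 4.
  m = 1100 → c = 110110, weight = 4.
  m = 0010 → c = 110001, weight = 3.
  m = 1010 → c = 110010, weight = 3.
  m = 0110 → c = 000100, weight = 1.
  m = 1110 → c = 000111, weight = 3.
  m = 0001 → c = 100101, weight = 3.
  m = 1001 → c = 100110, weight = 3.
  m = 0101 → c = 010000, weight = 1.
  m = 1101 → c = 010011, weight = 3.
  m = 0011 → c = 010100, weight = 2.
  m = 1011 → c = 010111, weight = 4.
  m = 0111 → c = 100001, weight = 2.
  m = 1111 → c = 100010, weight = 2.
Tally weights:
  weight 0: 1 codewords.
  weight 1: 2 codewords.
  weight 2: 4 codewords.
  weight 3: 6 codewords.
  weight 4: 3 codewords.
Minimum distance d = smallest w > 0 with A_w > 0 = 1.
Sanity: Σ A_w = 16 = 2^4 = 16 ✓.


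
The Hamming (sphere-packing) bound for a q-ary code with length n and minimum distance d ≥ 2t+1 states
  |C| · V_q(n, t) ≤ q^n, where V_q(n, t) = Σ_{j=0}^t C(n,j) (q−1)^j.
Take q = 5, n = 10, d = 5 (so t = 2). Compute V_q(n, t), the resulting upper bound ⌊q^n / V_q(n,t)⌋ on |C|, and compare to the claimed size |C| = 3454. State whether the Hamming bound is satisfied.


V_q(n, t) = 761, q^n = 9765625, Hamming bound = 12832, |C| = 3454 ≤ bound (satisfied).

Step 1: Compute V_q(n, t) = Σ_{j=0}^2 C(n, j) (q−1)^j.
  j = 0: C(10,0)·(4)^0 = 1·1 = 1.
  j = 1: C(10,1)·(4)^1 = 10·4 = 40.
  j = 2: C(10,2)·(4)^2 = 45·16 = 720.
  V_q(n, t) = 1 + 40 + 720 = 761.
Step 2: q^n = 5^10 = 9765625.
Step 3: Hamming bound ⌊q^n / V_q(n,t)⌋ = ⌊9765625/761⌋ = 12832.
Step 4: Compare |C| = 3454 to 12832: satisfied.
The claimed |C| lies below the Hamming bound.


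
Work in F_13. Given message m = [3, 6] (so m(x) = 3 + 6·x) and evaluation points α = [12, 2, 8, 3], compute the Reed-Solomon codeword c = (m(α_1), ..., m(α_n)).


c = [10, 2, 12, 8]

Message polynomial: m(x) = 3 + 6·x (mod 13).
For each evaluation point α_i, compute m(α_i) mod 13:
  α_1 = 12: Horner steps 6 → 10, so m(12) = 10.
  α_2 = 2: Horner steps 6 → 2, so m(2) = 2.
  α_3 = 8: Horner steps 6 → 12, so m(8) = 12.
  α_4 = 3: Horner steps 6 → 8, so m(3) = 8.
Codeword c = [10, 2, 12, 8] ∈ F_13^4.


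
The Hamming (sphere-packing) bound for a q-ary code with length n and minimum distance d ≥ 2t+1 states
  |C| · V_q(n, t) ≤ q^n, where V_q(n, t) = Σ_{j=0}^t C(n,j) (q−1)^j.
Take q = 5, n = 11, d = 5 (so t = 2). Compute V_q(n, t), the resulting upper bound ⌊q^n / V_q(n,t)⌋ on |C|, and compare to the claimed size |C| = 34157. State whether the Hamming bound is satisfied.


V_q(n, t) = 925, q^n = 48828125, Hamming bound = 52787, |C| = 34157 ≤ bound (satisfied).

Step 1: Compute V_q(n, t) = Σ_{j=0}^2 C(n, j) (q−1)^j.
  j = 0: C(11,0)·(4)^0 = 1·1 = 1.
  j = 1: C(11,1)·(4)^1 = 11·4 = 44.
  j = 2: C(11,2)·(4)^2 = 55·16 = 880.
  V_q(n, t) = 1 + 44 + 880 = 925.
Step 2: q^n = 5^11 = 48828125.
Step 3: Hamming bound ⌊q^n / V_q(n,t)⌋ = ⌊48828125/925⌋ = 52787.
Step 4: Compare |C| = 34157 to 52787: satisfied.
The claimed |C| lies below the Hamming bound.


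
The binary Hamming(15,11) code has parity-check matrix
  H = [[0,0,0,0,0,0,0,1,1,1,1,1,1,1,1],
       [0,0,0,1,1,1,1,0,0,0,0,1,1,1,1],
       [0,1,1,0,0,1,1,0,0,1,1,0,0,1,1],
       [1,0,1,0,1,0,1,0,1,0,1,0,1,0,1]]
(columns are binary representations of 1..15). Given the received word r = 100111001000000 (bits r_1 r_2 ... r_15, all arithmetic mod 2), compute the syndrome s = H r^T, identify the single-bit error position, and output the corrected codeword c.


s = (1, 1, 1, 1)^T, error position = 15, corrected codeword c = 100111001000001

Compute s = H r^T mod 2 one row at a time:
  s_1 = 0 + 1 + 0 + 0 + 0 + 0 + 0 + 0 = 1 ≡ 1 (mod 2).
  s_2 = 1 + 1 + 1 + 0 + 0 + 0 + 0 + 0 = 3 ≡ 1 (mod 2).
  s_3 = 0 + 0 + 1 + 0 + 0 + 0 + 0 + 0 = 1 ≡ 1 (mod 2).
  s_4 = 1 + 0 + 1 + 0 + 1 + 0 + 0 + 0 = 3 ≡ 1 (mod 2).
s = (1, 1, 1, 1)^T — this equals column 15 of H (binary 1111), so error is at position 15.
Correct: flip bit 15 of r = 100111001000000 to get c = 100111001000001.


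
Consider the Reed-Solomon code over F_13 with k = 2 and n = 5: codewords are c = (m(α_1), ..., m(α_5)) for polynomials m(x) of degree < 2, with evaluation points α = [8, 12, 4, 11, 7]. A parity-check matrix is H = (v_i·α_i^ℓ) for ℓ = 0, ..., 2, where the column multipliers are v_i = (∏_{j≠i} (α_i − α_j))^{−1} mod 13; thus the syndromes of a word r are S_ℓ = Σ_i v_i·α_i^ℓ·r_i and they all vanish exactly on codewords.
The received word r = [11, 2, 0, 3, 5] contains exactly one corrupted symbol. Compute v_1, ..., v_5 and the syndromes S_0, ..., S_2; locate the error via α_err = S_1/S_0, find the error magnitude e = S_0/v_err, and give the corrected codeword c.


S = (8, 5, 8), error at position 2, error magnitude e = 6, c = [11, 9, 0, 3, 5].

Step 1: column multipliers v_i = (∏_{j≠i}(α_i − α_j))^{−1} mod 13.
  i = 1 (α = 8): (8−12)(8−4)(8−11)(8−7) = (−4)·4·(−3)·1 = 48 ≡ 9, so v_1 = 9^{−1} = 3 (mod 13).
  i = 2 (α = 12): (12−8)(12−4)(12−11)(12−7) = 4·8·1·5 = 160 ≡ 4, so v_2 = 4^{−1} = 10 (mod 13).
  i = 3 (α = 4): (4−8)(4−12)(4−11)(4−7) = (−4)·(−8)·(−7)·(−3) = 672 ≡ 9, so v_3 = 9^{−1} = 3 (mod 13).
  i = 4 (α = 11): (11−8)(11−12)(11−4)(11−7) = 3·(−1)·7·4 = −84 ≡ 7, so v_4 = 7^{−1} = 2 (mod 13).
  i = 5 (α = 7): (7−8)(7−12)(7−4)(7−11) = (−1)·(−5)·3·(−4) = −60 ≡ 5, so v_5 = 5^{−1} = 8 (mod 13).
  v = [3, 10, 3, 2, 8].
Step 2: syndromes of r = [11, 2, 0, 3, 5] (all sums mod 13).
  S_0 = Σ v_i r_i = 3·11 + 10·2 + 3·0 + 2·3 + 8·5 = 99 ≡ 8.
  S_1 = Σ v_i α_i r_i = 3·8·11 + 10·12·2 + 3·4·0 + 2·11·3 + 8·7·5 = 850 ≡ 5.
  α_i^2 mod 13 = [12, 1, 3, 4, 10].
  S_2 = Σ v_i α_i^2 r_i = 3·12·11 + 10·1·2 + 3·3·0 + 2·4·3 + 8·10·5 = 840 ≡ 8.
  S = (8, 5, 8) ≠ 0, so r is not a codeword (an error is present).
Step 3: locate the error. For a single error e at position i, S_ℓ = v_i·e·α_i^ℓ, so α_err = S_1/S_0.
  S_0^{−1} = 8^{−1} = 5 (mod 13), so α_err = 5·5 = 25 ≡ 12 = α_2. Error position i = 2.
  Consistency check: S_2/S_1 = 8·8 = 64 ≡ 12 = α_err ✓ (single-error assumption holds).
Step 4: error magnitude e = S_0/v_2 = S_0·∏_{j≠2}(α_2 − α_j) = 8·4 = 32 ≡ 6 (mod 13).
Step 5: correct position 2: c_2 = r_2 − e = 2 − 6 ≡ 9 (mod 13). Hence c = [11, 9, 0, 3, 5].
  Check: interpolating c through the α_i gives m(x) = 2 + 6·x (degree < 2) with m(α_i) = c_i for every i, so c is indeed a codeword.


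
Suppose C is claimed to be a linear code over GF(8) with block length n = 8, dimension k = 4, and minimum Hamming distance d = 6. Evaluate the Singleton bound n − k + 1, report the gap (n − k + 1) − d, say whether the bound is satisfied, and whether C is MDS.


Singleton RHS = n − k + 1 = 5, slack = -1, bound violated (no such code; not MDS).

Singleton bound: d ≤ n − k + 1.
Here n = 8, k = 4, so n − k + 1 = 5.
Given d = 6, check d ≤ 5: NO.
Slack = (n − k + 1) − d = -1.
The slack is negative: d = 6 exceeds n − k + 1 = 5 by 1, so the Singleton bound is violated and no linear [8, 4, 6]_8 code can exist. In particular it is not MDS (MDS requires d = n − k + 1 exactly).
Description: the claimed parameters are [8, 4, 6]_8; such a code would be impossible (violates the Singleton bound).


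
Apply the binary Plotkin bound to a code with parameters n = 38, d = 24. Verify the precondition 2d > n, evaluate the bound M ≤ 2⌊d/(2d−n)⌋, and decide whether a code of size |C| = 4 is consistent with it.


Plotkin bound M ≤ 4; given |C| = 4 ≤ bound (satisfied).

Check applicability: 2d = 48, n = 38.
2d − n = 10 > 0, so Plotkin applies.
Compute d/(2d−n) = 24/10 ≈ 2.4000.
⌊d/(2d−n)⌋ = 2.
Plotkin bound: M ≤ 2·2 = 4.
Given |C| = 4, check: satisfied.
This |C| is at the Plotkin bound.


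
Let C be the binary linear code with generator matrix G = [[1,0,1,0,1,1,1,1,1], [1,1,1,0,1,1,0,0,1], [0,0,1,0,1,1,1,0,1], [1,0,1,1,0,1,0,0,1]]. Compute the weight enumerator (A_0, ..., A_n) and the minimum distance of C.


Weight distribution: A_0 = 1, A_2 = 1, A_3 = 3, A_4 = 2, A_5 = 4, A_6 = 3, A_7 = 1, A_8 = 1. Minimum distance d = 2.

Enumerate all 2^4 = 16 messages m ∈ F_2^4.
For each, compute codeword c = mG in F_2^9, then tally its weight.
  m = 0000 → c = 000000000, weight = 0.
  m = 1000 → c = 101011111, weight = 7.
  m = 0100 → c = 111011001, weight = 6.
  m = 1100 → c = 010000110, weight = 3.
  m = 0010 → c = 001011101, weight = 5.
  m = 1010 → c = 100000010, weight = 2.
  m = 0110 → c = 110000100, weight = 3.
  m = 1110 → c = 011011011, weight = 6.
  m = 0001 → c = 101101001, weight = 5.
  m = 1001 → c = 000110110, weight = 4.
  m = 0101 → c = 010110000, weight = 3.
  m = 1101 → c = 111101111, weight = 8.
  m = 0011 → c = 100110100, weight = 4.
  m = 1011 → c = 001101011, weight = 5.
  m = 0111 → c = 011101101, weight = 6.
  m = 1111 → c = 110110010, weight = 5.
Tally weights:
  weight 0: 1 codewords.
  weight 2: 1 codewords.
  weight 3: 3 codewords.
  weight 4: 2 codewords.
  weight 5: 4 codewords.
  weight 6: 3 codewords.
  weight 7: 1 codewords.
  weight 8: 1 codewords.
Minimum distance d = smallest w > 0 with A_w > 0 = 2.
Sanity: Σ A_w = 16 = 2^4 = 16 ✓.


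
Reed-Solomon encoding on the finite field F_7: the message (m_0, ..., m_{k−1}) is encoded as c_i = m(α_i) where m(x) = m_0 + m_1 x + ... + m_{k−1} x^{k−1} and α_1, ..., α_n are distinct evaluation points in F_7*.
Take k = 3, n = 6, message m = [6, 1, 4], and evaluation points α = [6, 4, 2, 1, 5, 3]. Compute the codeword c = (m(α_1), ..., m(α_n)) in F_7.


c = [2, 4, 3, 4, 6, 3]

Message polynomial: m(x) = 6 + 1·x + 4·x^2 (mod 7).
For each evaluation point α_i, compute m(α_i) mod 7:
  α_1 = 6: Horner steps 4 → 4 → 2, so m(6) = 2.
  α_2 = 4: Horner steps 4 → 3 → 4, so m(4) = 4.
  α_3 = 2: Horner steps 4 → 2 → 3, so m(2) = 3.
  α_4 = 1: Horner steps 4 → 5 → 4, so m(1) = 4.
  α_5 = 5: Horner steps 4 → 0 → 6, so m(5) = 6.
  α_6 = 3: Horner steps 4 → 6 → 3, so m(3) = 3.
Codeword c = [2, 4, 3, 4, 6, 3] ∈ F_7^6.


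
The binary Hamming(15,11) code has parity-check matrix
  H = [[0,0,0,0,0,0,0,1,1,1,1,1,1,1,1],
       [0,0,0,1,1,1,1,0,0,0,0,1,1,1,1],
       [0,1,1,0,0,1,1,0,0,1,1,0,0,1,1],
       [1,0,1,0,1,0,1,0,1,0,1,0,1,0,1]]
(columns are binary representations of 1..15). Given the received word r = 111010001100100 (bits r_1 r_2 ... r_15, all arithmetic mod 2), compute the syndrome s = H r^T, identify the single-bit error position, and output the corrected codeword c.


s = (1, 0, 1, 1)^T, error position = 11, corrected codeword c = 111010001110100

Compute s = H r^T mod 2 one row at a time:
  s_1 = 0 + 1 + 1 + 0 + 0 + 1 + 0 + 0 = 3 ≡ 1 (mod 2).
  s_2 = 0 + 1 + 0 + 0 + 0 + 1 + 0 + 0 = 2 ≡ 0 (mod 2).
  s_3 = 1 + 1 + 0 + 0 + 1 + 0 + 0 + 0 = 3 ≡ 1 (mod 2).
  s_4 = 1 + 1 + 1 + 0 + 1 + 0 + 1 + 0 = 5 ≡ 1 (mod 2).
s = (1, 0, 1, 1)^T — this equals column 11 of H (binary 1011), so error is at position 11.
Correct: flip bit 11 of r = 111010001100100 to get c = 111010001110100.


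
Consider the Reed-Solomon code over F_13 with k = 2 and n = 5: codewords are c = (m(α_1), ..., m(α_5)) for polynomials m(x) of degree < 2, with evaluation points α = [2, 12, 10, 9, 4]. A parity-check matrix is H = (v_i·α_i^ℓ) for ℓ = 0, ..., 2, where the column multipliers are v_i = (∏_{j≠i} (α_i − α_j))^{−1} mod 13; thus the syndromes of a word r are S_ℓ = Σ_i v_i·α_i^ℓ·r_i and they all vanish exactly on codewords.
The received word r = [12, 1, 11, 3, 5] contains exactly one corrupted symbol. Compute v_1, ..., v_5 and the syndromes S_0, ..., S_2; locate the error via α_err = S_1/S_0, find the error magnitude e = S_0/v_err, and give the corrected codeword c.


S = (3, 12, 9), error at position 5, error magnitude e = 3, c = [12, 1, 11, 3, 2].

Step 1: column multipliers v_i = (∏_{j≠i}(α_i − α_j))^{−1} mod 13.
  i = 1 (α = 2): (2−12)(2−10)(2−9)(2−4) = (−10)·(−8)·(−7)·(−2) = 1120 ≡ 2, so v_1 = 2^{−1} = 7 (mod 13).
  i = 2 (α = 12): (12−2)(12−10)(12−9)(12−4) = 10·2·3·8 = 480 ≡ 12, so v_2 = 12^{−1} = 12 (mod 13).
  i = 3 (α = 10): (10−2)(10−12)(10−9)(10−4) = 8·(−2)·1·6 = −96 ≡ 8, so v_3 = 8^{−1} = 5 (mod 13).
  i = 4 (α = 9): (9−2)(9−12)(9−10)(9−4) = 7·(−3)·(−1)·5 = 105 ≡ 1, so v_4 = 1^{−1} = 1 (mod 13).
  i = 5 (α = 4): (4−2)(4−12)(4−10)(4−9) = 2·(−8)·(−6)·(−5) = −480 ≡ 1, so v_5 = 1^{−1} = 1 (mod 13).
  v = [7, 12, 5, 1, 1].
Step 2: syndromes of r = [12, 1, 11, 3, 5] (all sums mod 13).
  S_0 = Σ v_i r_i = 7·12 + 12·1 + 5·11 + 1·3 + 1·5 = 159 ≡ 3.
  S_1 = Σ v_i α_i r_i = 7·2·12 + 12·12·1 + 5·10·11 + 1·9·3 + 1·4·5 = 909 ≡ 12.
  α_i^2 mod 13 = [4, 1, 9, 3, 3].
  S_2 = Σ v_i α_i^2 r_i = 7·4·12 + 12·1·1 + 5·9·11 + 1·3·3 + 1·3·5 = 867 ≡ 9.
  S = (3, 12, 9) ≠ 0, so r is not a codeword (an error is present).
Step 3: locate the error. For a single error e at position i, S_ℓ = v_i·e·α_i^ℓ, so α_err = S_1/S_0.
  S_0^{−1} = 3^{−1} = 9 (mod 13), so α_err = 12·9 = 108 ≡ 4 = α_5. Error position i = 5.
  Consistency check: S_2/S_1 = 9·12 = 108 ≡ 4 = α_err ✓ (single-error assumption holds).
Step 4: error magnitude e = S_0/v_5 = S_0·∏_{j≠5}(α_5 − α_j) = 3·1 = 3 ≡ 3 (mod 13).
Step 5: correct position 5: c_5 = r_5 − e = 5 − 3 ≡ 2 (mod 13). Hence c = [12, 1, 11, 3, 2].
  Check: interpolating c through the α_i gives m(x) = 9 + 8·x (degree < 2) with m(α_i) = c_i for every i, so c is indeed a codeword.


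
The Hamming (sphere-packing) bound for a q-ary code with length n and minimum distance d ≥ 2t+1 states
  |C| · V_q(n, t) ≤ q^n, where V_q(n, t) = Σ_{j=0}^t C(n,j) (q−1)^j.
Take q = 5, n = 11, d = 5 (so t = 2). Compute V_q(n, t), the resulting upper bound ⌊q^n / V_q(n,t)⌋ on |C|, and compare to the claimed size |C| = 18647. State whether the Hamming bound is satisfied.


V_q(n, t) = 925, q^n = 48828125, Hamming bound = 52787, |C| = 18647 ≤ bound (satisfied).

Step 1: Compute V_q(n, t) = Σ_{j=0}^2 C(n, j) (q−1)^j.
  j = 0: C(11,0)·(4)^0 = 1·1 = 1.
  j = 1: C(11,1)·(4)^1 = 11·4 = 44.
  j = 2: C(11,2)·(4)^2 = 55·16 = 880.
  V_q(n, t) = 1 + 44 + 880 = 925.
Step 2: q^n = 5^11 = 48828125.
Step 3: Hamming bound ⌊q^n / V_q(n,t)⌋ = ⌊48828125/925⌋ = 52787.
Step 4: Compare |C| = 18647 to 52787: satisfied.
The claimed |C| lies below the Hamming bound.


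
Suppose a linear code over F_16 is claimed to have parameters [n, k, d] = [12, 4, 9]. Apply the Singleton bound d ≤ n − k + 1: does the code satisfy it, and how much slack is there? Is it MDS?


Singleton RHS = n − k + 1 = 9, slack = 0, bound satisfied, MDS.

Singleton bound: d ≤ n − k + 1.
Here n = 12, k = 4, so n − k + 1 = 9.
Given d = 9, check d ≤ 9: YES.
Slack = (n − k + 1) − d = 0.
The code is MDS (slack = 0).
Description: the claimed parameters are [12, 4, 9]_16; such a code would be MDS (meets Singleton bound).


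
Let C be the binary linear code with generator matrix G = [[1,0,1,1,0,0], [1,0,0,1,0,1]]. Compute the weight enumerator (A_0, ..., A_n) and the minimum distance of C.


Weight distribution: A_0 = 1, A_2 = 1, A_3 = 2. Minimum distance d = 2.

Enumerate all 2^2 = 4 messages m ∈ F_2^2.
For each, compute codeword c = mG in F_2^6, then tally its weight.
  m = 00 → c = 000000, weight = 0.
  m = 10 → c = 101100, weight = 3.
  m = 01 → c = 100101, weight = 3.
  m = 11 → c = 001001, weight = 2.
Tally weights:
  weight 0: 1 codewords.
  weight 2: 1 codewords.
  weight 3: 2 codewords.
Minimum distance d = smallest w > 0 with A_w > 0 = 2.
Sanity: Σ A_w = 4 = 2^2 = 4 ✓.
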